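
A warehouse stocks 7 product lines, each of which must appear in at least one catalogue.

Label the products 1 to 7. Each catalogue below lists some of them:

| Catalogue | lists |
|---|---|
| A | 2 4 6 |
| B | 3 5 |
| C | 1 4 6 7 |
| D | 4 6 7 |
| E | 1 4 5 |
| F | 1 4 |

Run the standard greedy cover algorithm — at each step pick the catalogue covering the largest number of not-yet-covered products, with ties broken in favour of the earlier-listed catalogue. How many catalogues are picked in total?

Greedy: pick C (covers 4 new) → pick B (covers 2 new) → pick A (covers 1 new). Total picks: 3.

3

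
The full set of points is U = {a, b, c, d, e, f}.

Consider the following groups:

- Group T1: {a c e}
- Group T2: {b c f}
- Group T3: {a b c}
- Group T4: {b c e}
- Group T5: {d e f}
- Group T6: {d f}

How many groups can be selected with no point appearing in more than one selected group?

2

T4, T6 are pairwise disjoint (T4={b,c,e}; T6={d,f}).
Every remaining group overlaps one of these, and no 3 of the listed groups are pairwise disjoint, so 2 is the maximum.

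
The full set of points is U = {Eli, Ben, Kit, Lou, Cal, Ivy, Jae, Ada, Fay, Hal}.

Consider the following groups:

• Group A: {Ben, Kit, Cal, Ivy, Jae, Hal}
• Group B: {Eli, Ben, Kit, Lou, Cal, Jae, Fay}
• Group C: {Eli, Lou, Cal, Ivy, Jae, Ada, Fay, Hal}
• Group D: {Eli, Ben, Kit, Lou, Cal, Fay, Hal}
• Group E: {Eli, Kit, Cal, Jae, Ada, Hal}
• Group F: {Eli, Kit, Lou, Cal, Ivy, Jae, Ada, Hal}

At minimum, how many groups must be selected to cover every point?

2

C and D together: C ∪ D = {Eli, Ben, Kit, Lou, Cal, Ivy, Jae, Ada, Fay, Hal} — every point is covered.
No single group has all 10 points (the largest, C, has 8), so 2 is optimal.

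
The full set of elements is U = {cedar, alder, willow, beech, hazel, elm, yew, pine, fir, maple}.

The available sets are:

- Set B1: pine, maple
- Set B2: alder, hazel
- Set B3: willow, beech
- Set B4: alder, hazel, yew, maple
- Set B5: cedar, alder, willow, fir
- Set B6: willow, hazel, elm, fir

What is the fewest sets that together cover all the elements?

5

B1, B3, B4, B5, and B6 cover everything between them: the union {cedar, alder, willow, beech, hazel, elm, yew, pine, fir, maple} is all of U.
No 4 of the 6 sets cover everything (all 15 combinations miss at least one element), so 5 is optimal.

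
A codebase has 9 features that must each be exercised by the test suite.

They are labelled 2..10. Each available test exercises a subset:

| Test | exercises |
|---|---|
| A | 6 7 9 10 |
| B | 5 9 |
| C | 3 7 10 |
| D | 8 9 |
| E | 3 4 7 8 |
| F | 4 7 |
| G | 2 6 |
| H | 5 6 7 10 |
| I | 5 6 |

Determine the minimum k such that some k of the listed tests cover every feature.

4

A and E and G and H together: A ∪ E ∪ G ∪ H = {2, 3, 4, 5, 6, 7, 8, 9, 10} — every feature is covered.
No 3 of the 9 tests cover everything (all 84 combinations miss at least one feature), so 4 is optimal.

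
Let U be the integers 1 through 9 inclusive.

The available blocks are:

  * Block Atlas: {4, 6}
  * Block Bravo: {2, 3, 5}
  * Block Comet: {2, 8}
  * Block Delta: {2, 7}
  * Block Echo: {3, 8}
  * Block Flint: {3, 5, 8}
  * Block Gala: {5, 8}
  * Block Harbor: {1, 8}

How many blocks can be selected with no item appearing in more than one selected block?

3

Atlas, Bravo, Harbor are pairwise disjoint (Atlas={4,6}; Bravo={2,3,5}; Harbor={1,8}).
Every remaining block overlaps one of these, and no 4 of the listed blocks are pairwise disjoint, so 3 is the maximum.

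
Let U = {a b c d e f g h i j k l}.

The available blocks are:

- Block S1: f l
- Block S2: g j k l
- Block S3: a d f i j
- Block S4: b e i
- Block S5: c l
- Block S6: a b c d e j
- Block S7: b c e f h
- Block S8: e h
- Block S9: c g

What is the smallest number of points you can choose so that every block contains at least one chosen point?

4

Take T = {c, e, i, l}. Each listed block contains at least one of these, so T is a hitting set of size 4.
No choice of 3 points meets every block, so 4 is the minimum.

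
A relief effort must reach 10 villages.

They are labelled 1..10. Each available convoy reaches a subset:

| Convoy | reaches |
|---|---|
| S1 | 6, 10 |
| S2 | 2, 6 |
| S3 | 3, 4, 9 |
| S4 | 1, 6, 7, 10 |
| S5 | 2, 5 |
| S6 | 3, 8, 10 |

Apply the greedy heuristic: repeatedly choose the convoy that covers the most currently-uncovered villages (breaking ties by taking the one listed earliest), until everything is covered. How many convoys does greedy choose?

Greedy: pick S4 (covers 4 new) → pick S3 (covers 3 new) → pick S5 (covers 2 new) → pick S6 (covers 1 new). Total picks: 4.

4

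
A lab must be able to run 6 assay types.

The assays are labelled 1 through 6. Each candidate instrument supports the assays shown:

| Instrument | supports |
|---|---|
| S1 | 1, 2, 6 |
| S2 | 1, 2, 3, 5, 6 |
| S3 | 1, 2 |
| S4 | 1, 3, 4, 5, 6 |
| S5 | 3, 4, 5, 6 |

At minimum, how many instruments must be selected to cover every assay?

Take {S1, S5}. Their union is {1, 2, 3, 4, 5, 6}, which is all 6 assays.
No single instrument has all 6 assays (the largest, S2, has 5), so 2 is optimal.

2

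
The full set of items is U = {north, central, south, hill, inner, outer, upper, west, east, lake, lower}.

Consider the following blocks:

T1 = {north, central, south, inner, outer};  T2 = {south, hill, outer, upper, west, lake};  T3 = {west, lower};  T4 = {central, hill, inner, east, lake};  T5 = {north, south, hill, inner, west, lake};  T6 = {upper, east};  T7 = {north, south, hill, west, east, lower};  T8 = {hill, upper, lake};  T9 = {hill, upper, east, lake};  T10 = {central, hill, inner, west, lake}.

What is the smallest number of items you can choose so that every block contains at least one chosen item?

Take H = {inner, upper, lower}. Each listed block contains at least one of these, so H is a hitting set of size 3.
The blocks T1, T3, T9 are pairwise disjoint, so any hitting set needs a separate item for each — at least 3. Hence 3 is optimal.

3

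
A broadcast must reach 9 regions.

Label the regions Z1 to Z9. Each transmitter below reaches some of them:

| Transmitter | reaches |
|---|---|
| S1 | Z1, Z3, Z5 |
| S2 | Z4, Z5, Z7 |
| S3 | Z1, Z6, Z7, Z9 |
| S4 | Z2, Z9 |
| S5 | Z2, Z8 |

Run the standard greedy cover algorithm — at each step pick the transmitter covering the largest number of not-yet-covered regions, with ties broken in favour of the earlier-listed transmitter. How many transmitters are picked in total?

4

Greedy: pick S3 (covers 4 new) → pick S1 (covers 2 new) → pick S5 (covers 2 new) → pick S2 (covers 1 new). Total picks: 4.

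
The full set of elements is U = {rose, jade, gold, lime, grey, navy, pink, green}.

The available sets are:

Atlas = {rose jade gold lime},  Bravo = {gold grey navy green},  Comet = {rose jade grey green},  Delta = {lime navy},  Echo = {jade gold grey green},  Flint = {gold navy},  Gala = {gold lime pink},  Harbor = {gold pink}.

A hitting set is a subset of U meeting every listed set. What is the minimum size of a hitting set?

3

The 3 elements {jade, navy, pink} hit every set.
The sets Comet, Delta, Harbor are pairwise disjoint, so any hitting set needs a separate element for each — at least 3. Hence 3 is optimal.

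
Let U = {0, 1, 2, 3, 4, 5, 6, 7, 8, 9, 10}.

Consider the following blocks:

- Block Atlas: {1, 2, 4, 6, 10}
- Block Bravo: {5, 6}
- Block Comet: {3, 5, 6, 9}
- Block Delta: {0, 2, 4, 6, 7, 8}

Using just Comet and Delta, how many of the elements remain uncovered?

Union of Comet, Delta = {0, 2, 3, 4, 5, 6, 7, 8, 9}.
Not covered: 1, 10 — 2 elements.

2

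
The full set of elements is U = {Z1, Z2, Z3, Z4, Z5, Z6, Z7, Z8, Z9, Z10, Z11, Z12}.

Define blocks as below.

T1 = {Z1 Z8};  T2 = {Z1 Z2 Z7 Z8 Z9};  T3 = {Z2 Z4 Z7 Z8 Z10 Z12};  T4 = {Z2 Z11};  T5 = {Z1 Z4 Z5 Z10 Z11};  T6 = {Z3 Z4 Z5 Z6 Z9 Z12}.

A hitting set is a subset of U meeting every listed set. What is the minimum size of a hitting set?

Take H = {Z1, Z2, Z4}. Each listed block contains at least one of these, so H is a hitting set of size 3.
The blocks T1, T4, T6 are pairwise disjoint, so any hitting set needs a separate element for each — at least 3. Hence 3 is optimal.

3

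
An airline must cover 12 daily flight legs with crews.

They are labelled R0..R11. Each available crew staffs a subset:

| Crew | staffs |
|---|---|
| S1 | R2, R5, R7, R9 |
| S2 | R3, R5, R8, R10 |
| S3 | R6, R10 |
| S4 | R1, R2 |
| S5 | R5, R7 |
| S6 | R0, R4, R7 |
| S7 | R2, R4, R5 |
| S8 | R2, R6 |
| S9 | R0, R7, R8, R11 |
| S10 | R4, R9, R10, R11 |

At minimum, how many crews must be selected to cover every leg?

Take {S2, S4, S8, S9, S10}. Their union is {R0, R1, R2, R3, R4, R5, R6, R7, R8, R9, R10, R11}, which is all 12 legs.
No 4 of the 10 crews cover everything (all 210 combinations miss at least one leg), so 5 is optimal.

5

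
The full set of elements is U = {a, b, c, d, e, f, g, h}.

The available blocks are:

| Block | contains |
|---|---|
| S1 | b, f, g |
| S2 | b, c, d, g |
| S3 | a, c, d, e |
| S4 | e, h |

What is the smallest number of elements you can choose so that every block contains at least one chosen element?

The 2 elements {e, g} hit every block.
The blocks S1, S3 are pairwise disjoint, so any hitting set needs a separate element for each — at least 2. Hence 2 is optimal.

2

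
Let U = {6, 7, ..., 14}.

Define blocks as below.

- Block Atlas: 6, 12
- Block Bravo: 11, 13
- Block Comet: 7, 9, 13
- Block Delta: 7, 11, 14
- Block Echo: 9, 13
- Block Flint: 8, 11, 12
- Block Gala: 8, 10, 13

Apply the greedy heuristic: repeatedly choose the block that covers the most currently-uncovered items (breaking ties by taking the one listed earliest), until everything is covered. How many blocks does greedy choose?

5

Greedy: pick Comet (covers 3 new) → pick Flint (covers 3 new) → pick Atlas (covers 1 new) → pick Delta (covers 1 new) → pick Gala (covers 1 new). Total picks: 5.
(The true minimum cover uses only 4 blocks, so greedy is not optimal here.)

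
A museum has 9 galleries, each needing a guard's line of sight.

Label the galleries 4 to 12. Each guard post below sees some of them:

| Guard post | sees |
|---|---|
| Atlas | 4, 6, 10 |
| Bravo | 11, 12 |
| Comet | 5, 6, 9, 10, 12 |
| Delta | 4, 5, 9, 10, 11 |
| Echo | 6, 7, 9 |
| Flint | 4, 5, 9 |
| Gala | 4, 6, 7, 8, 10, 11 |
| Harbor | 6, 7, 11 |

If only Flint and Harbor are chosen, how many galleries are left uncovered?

3

Union of Flint, Harbor = {4, 5, 6, 7, 9, 11}.
Not covered: 8, 10, 12 — 3 galleries.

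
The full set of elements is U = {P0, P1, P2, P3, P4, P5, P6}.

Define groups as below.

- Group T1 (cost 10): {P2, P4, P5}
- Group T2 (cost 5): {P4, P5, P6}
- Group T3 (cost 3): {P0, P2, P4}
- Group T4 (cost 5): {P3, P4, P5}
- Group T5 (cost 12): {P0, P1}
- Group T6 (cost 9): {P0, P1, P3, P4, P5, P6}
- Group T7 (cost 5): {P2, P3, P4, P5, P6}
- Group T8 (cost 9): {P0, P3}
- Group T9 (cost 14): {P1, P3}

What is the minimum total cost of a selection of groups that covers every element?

T3, T6 together cover every element (T3 ∪ T6 = {P0, P1, P2, P3, P4, P5, P6}); total cost 3 + 9 = 12.
The greedy pick T3, T7, T6 costs 17; no covering selection beats 12.

12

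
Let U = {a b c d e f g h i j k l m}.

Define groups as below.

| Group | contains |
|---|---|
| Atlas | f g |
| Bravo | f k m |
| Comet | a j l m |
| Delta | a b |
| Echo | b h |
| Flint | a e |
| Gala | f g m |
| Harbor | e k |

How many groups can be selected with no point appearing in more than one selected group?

Atlas, Comet, Echo, Harbor are pairwise disjoint (Atlas={f,g}; Comet={a,j,l,m}; Echo={b,h}; Harbor={e,k}).
Every remaining group overlaps one of these, and no 5 of the listed groups are pairwise disjoint, so 4 is the maximum.

4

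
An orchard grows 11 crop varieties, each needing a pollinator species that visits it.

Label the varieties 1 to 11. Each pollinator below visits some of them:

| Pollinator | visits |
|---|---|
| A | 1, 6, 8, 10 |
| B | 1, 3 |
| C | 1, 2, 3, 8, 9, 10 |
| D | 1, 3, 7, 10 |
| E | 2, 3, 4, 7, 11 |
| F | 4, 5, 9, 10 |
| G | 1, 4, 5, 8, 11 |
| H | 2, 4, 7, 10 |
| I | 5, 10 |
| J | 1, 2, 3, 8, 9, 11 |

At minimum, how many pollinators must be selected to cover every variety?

3

A and E and F together: A ∪ E ∪ F = {1, 2, 3, 4, 5, 6, 7, 8, 9, 10, 11} — every variety is covered.
Only A contains 6, so A is forced; the remaining 7 varieties need at least 2 more pollinators (each remaining pollinator adds at most 5) — so at least 3 pollinators are needed, and 3 is optimal.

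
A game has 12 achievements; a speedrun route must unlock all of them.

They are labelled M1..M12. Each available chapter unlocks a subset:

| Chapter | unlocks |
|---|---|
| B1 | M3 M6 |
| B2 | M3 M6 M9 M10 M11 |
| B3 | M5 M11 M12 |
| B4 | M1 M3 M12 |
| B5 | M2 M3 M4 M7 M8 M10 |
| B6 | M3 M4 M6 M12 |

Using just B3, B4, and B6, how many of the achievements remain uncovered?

Union of B3, B4, B6 = {M1, M3, M4, M5, M6, M11, M12}.
Not covered: M2, M7, M8, M9, M10 — 5 achievements.

5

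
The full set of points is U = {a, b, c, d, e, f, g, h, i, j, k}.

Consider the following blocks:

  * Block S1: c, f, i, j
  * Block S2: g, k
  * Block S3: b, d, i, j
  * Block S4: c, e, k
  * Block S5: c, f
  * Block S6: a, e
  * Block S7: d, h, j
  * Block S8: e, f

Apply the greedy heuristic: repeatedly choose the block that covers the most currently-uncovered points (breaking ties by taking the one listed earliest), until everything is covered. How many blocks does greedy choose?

5

Greedy: pick S1 (covers 4 new) → pick S2 (covers 2 new) → pick S3 (covers 2 new) → pick S6 (covers 2 new) → pick S7 (covers 1 new). Total picks: 5.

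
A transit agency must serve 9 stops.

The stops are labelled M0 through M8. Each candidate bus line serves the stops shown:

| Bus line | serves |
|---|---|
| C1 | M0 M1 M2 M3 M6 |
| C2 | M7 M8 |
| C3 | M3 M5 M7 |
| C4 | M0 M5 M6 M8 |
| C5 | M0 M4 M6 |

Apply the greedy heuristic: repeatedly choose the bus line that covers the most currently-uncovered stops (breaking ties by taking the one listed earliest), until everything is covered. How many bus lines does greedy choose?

4

Greedy: pick C1 (covers 5 new) → pick C2 (covers 2 new) → pick C3 (covers 1 new) → pick C5 (covers 1 new). Total picks: 4.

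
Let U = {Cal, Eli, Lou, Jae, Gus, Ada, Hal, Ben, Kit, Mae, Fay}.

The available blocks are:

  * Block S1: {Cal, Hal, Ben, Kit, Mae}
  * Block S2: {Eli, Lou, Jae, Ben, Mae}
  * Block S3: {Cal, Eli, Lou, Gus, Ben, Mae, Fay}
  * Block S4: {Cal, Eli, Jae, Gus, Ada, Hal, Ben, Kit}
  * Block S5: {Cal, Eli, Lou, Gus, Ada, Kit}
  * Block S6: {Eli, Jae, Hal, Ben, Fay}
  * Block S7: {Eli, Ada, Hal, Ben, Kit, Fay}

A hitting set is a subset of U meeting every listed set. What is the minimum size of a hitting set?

The 2 elements {Ben, Kit} hit every block.
No single element lies in every block, so at least 2 are needed and 2 is optimal.

2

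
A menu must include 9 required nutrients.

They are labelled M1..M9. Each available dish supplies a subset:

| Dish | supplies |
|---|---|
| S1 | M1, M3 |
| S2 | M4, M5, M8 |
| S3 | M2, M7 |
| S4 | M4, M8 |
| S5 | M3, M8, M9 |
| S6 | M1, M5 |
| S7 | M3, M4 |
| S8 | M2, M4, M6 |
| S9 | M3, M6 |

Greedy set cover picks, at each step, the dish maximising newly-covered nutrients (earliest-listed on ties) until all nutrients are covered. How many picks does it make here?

5

Greedy: pick S2 (covers 3 new) → pick S1 (covers 2 new) → pick S3 (covers 2 new) → pick S5 (covers 1 new) → pick S8 (covers 1 new). Total picks: 5.
(The true minimum cover uses only 4 dishes, so greedy is not optimal here.)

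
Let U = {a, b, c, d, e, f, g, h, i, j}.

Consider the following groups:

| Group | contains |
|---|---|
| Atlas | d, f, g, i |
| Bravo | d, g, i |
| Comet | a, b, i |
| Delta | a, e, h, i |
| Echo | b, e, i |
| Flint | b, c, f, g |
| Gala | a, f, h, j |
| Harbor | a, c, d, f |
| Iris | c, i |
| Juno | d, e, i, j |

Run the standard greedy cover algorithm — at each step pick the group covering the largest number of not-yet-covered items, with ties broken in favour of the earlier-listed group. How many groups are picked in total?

4

Greedy: pick Atlas (covers 4 new) → pick Delta (covers 3 new) → pick Flint (covers 2 new) → pick Gala (covers 1 new). Total picks: 4.
(The true minimum cover uses only 3 groups, so greedy is not optimal here.)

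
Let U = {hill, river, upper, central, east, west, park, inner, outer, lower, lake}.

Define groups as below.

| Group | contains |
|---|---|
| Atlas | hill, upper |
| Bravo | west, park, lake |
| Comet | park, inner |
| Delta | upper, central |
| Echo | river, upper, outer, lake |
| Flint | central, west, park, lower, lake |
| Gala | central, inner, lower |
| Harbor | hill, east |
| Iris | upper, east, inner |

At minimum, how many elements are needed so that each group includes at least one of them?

H = {upper, east, inner, lake} meets every group (each contains at least one member of H), and |H| = 4.
No choice of 3 elements meets every group, so 4 is the minimum.

4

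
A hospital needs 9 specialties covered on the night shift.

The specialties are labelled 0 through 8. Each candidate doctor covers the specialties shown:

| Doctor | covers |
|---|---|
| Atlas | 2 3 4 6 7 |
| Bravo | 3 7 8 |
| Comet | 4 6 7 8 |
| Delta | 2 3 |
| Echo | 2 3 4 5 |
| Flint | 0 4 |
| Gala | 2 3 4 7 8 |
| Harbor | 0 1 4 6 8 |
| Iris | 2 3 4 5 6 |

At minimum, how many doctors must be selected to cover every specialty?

Atlas and Echo and Harbor together: Atlas ∪ Echo ∪ Harbor = {0, 1, 2, 3, 4, 5, 6, 7, 8} — every specialty is covered.
Only Harbor contains 1, so Harbor is forced; the remaining 4 specialties need at least 2 more doctors (each remaining doctor adds at most 3) — so at least 3 doctors are needed, and 3 is optimal.

3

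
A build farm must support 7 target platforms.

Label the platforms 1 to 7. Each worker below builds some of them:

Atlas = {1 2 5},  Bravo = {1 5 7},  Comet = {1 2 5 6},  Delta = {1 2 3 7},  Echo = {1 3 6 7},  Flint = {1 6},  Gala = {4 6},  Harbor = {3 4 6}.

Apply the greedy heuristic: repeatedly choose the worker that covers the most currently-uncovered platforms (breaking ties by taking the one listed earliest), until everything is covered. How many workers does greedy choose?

3

Greedy: pick Comet (covers 4 new) → pick Delta (covers 2 new) → pick Gala (covers 1 new). Total picks: 3.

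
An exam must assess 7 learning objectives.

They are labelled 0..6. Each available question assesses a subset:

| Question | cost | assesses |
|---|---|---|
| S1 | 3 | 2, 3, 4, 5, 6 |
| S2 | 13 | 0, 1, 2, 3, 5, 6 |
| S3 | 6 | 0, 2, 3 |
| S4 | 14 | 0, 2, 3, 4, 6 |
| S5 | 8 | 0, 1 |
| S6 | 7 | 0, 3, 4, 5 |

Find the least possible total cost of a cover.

S1, S5 together cover every objective (S1 ∪ S5 = {0, 1, 2, 3, 4, 5, 6}); total cost 3 + 8 = 11.
No covering selection has total cost below 11.

11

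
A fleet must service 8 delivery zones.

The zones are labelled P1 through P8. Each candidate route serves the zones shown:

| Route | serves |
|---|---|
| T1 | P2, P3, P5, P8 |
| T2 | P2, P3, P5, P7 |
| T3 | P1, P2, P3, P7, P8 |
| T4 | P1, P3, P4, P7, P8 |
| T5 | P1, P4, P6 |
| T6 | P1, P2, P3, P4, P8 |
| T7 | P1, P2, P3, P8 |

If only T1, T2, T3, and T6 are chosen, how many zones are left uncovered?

Union of T1, T2, T3, T6 = {P1, P2, P3, P4, P5, P7, P8}.
Not covered: P6 — 1 zone.

1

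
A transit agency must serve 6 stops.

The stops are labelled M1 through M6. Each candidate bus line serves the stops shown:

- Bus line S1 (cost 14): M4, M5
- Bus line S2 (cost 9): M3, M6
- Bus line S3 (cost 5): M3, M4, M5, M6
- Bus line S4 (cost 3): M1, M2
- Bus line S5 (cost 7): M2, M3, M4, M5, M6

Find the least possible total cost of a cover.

8

S3, S4 together cover every stop (S3 ∪ S4 = {M1, M2, M3, M4, M5, M6}); total cost 5 + 3 = 8.
No covering selection has total cost below 8.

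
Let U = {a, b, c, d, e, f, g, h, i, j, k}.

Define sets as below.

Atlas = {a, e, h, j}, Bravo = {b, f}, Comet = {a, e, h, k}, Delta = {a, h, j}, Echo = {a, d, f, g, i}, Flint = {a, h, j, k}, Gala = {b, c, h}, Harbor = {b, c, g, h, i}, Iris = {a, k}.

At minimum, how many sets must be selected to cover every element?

Atlas, Comet, Echo, and Harbor cover everything between them: the union {a, b, c, d, e, f, g, h, i, j, k} is all of U.
No 3 of the 9 sets cover everything (all 84 combinations miss at least one element), so 4 is optimal.

4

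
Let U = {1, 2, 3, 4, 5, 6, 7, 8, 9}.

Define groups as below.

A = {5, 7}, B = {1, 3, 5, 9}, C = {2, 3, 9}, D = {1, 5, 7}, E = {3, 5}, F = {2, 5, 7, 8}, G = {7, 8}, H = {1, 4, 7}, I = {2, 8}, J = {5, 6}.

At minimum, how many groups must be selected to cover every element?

4

Take {C, F, H, J}. Their union is {1, 2, 3, 4, 5, 6, 7, 8, 9}, which is all 9 elements.
Only J contains 6, so J is forced; the remaining 7 elements need at least 3 more groups (each remaining group adds at most 3) — so at least 4 groups are needed, and 4 is optimal.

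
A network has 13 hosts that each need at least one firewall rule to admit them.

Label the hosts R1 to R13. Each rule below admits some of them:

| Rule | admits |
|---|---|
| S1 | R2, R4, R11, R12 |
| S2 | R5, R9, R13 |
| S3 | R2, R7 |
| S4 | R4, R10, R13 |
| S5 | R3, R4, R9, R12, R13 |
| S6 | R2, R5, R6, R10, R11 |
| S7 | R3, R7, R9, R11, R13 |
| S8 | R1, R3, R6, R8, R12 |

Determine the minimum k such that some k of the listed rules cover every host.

Take {S3, S5, S6, S8}. Their union is {R1, R2, R3, R4, R5, R6, R7, R8, R9, R10, R11, R12, R13}, which is all 13 hosts.
No 3 of the 8 rules cover everything (all 56 combinations miss at least one host), so 4 is optimal.

4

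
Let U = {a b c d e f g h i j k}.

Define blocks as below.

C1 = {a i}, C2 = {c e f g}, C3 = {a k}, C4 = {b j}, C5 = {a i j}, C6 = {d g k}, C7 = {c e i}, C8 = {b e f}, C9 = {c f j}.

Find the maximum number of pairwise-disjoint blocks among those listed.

C1, C2, C4 are pairwise disjoint (C1={a,i}; C2={c,e,f,g}; C4={b,j}).
Every remaining block overlaps one of these, and no 4 of the listed blocks are pairwise disjoint, so 3 is the maximum.

3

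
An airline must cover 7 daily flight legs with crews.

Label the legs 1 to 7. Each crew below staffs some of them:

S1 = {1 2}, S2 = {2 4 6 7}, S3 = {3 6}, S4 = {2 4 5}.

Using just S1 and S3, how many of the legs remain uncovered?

Union of S1, S3 = {1, 2, 3, 6}.
Not covered: 4, 5, 7 — 3 legs.

3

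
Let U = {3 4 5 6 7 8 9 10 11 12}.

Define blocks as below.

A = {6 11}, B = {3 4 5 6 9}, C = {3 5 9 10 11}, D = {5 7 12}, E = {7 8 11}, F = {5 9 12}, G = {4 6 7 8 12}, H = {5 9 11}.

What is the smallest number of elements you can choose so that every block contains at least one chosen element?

3

Take T = {5, 6, 8}. Each listed block contains at least one of these, so T is a hitting set of size 3.
No choice of 2 elements meets every block, so 3 is the minimum.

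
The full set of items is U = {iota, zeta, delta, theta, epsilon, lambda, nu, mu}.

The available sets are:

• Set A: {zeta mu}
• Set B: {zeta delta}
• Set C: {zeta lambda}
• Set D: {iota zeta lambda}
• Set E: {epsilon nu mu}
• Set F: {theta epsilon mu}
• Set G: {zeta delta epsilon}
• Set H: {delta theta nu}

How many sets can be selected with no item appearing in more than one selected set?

2

D, H are pairwise disjoint (D={iota,zeta,lambda}; H={delta,theta,nu}).
Every remaining set overlaps one of these, and no 3 of the listed sets are pairwise disjoint, so 2 is the maximum.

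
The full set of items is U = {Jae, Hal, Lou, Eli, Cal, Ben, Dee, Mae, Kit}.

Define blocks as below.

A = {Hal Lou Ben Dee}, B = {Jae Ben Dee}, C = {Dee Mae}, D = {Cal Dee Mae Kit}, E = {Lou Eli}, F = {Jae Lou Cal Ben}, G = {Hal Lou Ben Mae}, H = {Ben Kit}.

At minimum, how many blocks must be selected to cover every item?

4

Take {A, B, D, E}. Their union is {Jae, Hal, Lou, Eli, Cal, Ben, Dee, Mae, Kit}, which is all 9 items.
No 3 of the 8 blocks cover everything (all 56 combinations miss at least one item), so 4 is optimal.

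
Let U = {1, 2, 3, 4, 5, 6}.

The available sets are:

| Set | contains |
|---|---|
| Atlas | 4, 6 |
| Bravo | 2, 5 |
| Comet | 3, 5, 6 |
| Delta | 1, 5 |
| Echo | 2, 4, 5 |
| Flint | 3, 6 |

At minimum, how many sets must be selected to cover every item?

Comet, Delta, and Echo cover everything between them: the union {1, 2, 3, 4, 5, 6} is all of U.
Only Delta contains 1, so Delta is forced; the remaining 4 items need at least 2 more sets (each remaining set adds at most 2) — so at least 3 sets are needed, and 3 is optimal.

3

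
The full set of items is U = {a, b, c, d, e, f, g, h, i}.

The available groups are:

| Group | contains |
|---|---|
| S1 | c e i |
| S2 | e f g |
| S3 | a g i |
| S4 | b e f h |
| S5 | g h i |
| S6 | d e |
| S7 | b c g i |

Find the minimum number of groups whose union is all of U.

S3 and S4 and S6 and S7 together: S3 ∪ S4 ∪ S6 ∪ S7 = {a, b, c, d, e, f, g, h, i} — every item is covered.
No 3 of the 7 groups cover everything (all 35 combinations miss at least one item), so 4 is optimal.

4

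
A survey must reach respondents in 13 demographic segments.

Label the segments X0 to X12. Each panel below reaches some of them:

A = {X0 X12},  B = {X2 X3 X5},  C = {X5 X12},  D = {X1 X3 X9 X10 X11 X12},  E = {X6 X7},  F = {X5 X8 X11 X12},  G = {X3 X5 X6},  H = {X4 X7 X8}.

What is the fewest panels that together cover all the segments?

5

Take {A, B, D, G, H}. Their union is {X0, X1, X2, X3, X4, X5, X6, X7, X8, X9, X10, X11, X12}, which is all 13 segments.
No 4 of the 8 panels cover everything (all 70 combinations miss at least one segment), so 5 is optimal.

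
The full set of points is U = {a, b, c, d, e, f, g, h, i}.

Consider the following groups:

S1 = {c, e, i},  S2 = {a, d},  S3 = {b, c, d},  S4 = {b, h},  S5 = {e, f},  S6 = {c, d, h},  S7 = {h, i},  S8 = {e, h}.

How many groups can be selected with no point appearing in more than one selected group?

3

S1, S2, S4 are pairwise disjoint (S1={c,e,i}; S2={a,d}; S4={b,h}).
Every remaining group overlaps one of these, and no 4 of the listed groups are pairwise disjoint, so 3 is the maximum.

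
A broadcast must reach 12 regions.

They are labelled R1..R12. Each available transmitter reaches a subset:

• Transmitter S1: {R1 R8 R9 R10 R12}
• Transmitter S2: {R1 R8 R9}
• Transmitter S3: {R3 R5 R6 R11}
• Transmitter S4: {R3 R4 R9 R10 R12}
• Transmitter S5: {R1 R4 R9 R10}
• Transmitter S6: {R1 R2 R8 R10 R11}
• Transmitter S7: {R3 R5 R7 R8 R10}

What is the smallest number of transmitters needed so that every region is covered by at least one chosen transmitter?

4

Take {S3, S4, S6, S7}. Their union is {R1, R2, R3, R4, R5, R6, R7, R8, R9, R10, R11, R12}, which is all 12 regions.
Only S7 contains R7, so S7 is forced; the remaining 7 regions need at least 3 more transmitters (each remaining transmitter adds at most 3) — so at least 4 transmitters are needed, and 4 is optimal.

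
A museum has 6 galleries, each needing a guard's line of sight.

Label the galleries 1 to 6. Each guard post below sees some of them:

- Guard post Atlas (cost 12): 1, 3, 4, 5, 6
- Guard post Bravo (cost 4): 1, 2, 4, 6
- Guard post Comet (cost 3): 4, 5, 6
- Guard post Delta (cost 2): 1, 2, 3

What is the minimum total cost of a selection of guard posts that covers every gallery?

Comet, Delta together cover every gallery (Comet ∪ Delta = {1, 2, 3, 4, 5, 6}); total cost 3 + 2 = 5.
No covering selection has total cost below 5.

5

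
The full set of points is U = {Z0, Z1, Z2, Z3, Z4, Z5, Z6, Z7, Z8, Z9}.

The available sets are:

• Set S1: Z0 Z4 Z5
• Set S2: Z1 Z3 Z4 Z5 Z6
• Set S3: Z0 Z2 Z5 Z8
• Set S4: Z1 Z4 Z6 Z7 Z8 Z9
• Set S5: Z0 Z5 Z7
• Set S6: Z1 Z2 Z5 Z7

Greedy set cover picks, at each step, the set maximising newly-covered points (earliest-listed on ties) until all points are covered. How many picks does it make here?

3

Greedy: pick S4 (covers 6 new) → pick S3 (covers 3 new) → pick S2 (covers 1 new). Total picks: 3.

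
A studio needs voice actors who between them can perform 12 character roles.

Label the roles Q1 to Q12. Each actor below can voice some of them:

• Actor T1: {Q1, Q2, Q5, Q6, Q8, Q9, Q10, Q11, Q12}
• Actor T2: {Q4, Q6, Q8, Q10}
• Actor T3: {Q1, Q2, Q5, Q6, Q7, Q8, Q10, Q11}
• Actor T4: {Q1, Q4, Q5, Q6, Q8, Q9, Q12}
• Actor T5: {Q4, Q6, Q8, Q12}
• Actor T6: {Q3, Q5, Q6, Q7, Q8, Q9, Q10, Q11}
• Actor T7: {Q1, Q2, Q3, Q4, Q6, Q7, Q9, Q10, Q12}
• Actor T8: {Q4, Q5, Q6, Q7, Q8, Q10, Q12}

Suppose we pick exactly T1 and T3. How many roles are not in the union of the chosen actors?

Union of T1, T3 = {Q1, Q2, Q5, Q6, Q7, Q8, Q9, Q10, Q11, Q12}.
Not covered: Q3, Q4 — 2 roles.

2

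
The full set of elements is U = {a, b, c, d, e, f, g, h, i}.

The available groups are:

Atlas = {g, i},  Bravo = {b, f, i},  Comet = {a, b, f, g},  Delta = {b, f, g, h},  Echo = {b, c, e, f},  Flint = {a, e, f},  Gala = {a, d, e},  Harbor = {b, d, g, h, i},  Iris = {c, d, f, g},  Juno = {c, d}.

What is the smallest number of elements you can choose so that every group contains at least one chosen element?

3

Take T = {d, f, i}. Each listed group contains at least one of these, so T is a hitting set of size 3.
The groups Atlas, Flint, Juno are pairwise disjoint, so any hitting set needs a separate element for each — at least 3. Hence 3 is optimal.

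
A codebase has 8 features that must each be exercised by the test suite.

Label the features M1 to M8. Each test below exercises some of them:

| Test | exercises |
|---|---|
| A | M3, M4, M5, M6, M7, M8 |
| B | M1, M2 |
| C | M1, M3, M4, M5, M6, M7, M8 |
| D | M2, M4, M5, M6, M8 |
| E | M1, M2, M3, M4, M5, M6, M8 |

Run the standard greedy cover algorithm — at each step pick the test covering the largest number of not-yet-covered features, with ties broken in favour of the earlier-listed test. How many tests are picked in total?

Greedy: pick C (covers 7 new) → pick B (covers 1 new). Total picks: 2.

2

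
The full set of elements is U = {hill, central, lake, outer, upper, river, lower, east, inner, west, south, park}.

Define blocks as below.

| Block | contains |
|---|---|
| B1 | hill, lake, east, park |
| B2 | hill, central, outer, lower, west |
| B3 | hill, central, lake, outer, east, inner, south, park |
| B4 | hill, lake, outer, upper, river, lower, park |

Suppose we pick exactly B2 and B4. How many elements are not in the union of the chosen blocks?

3

Union of B2, B4 = {hill, central, lake, outer, upper, river, lower, west, park}.
Not covered: east, inner, south — 3 elements.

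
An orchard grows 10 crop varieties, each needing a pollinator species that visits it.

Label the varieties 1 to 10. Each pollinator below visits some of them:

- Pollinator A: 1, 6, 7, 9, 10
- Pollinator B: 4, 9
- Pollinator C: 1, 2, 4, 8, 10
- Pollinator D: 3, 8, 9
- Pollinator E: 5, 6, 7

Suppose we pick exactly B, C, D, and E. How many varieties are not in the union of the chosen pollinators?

0

Union of B, C, D, E = {1, 2, 3, 4, 5, 6, 7, 8, 9, 10} — that's every variety, so 0 are uncovered.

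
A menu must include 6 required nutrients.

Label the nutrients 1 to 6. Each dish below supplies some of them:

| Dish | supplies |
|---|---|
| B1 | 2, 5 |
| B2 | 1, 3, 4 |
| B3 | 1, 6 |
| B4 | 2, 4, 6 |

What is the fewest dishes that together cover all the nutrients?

3

Take {B1, B2, B3}. Their union is {1, 2, 3, 4, 5, 6}, which is all 6 nutrients.
Only B2 contains 3, so B2 is forced; the remaining 3 nutrients need at least 2 more dishes (each remaining dish adds at most 2) — so at least 3 dishes are needed, and 3 is optimal.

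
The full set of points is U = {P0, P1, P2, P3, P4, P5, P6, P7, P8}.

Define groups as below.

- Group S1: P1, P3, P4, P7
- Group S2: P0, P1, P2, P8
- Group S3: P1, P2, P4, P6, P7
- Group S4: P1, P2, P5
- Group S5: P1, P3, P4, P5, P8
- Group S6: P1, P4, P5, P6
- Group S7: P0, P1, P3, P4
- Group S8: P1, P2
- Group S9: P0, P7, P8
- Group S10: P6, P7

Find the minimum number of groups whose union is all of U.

3

Take {S2, S3, S5}. Their union is {P0, P1, P2, P3, P4, P5, P6, P7, P8}, which is all 9 points.
No 2 of the 10 groups cover everything (all 45 combinations miss at least one point), so 3 is optimal.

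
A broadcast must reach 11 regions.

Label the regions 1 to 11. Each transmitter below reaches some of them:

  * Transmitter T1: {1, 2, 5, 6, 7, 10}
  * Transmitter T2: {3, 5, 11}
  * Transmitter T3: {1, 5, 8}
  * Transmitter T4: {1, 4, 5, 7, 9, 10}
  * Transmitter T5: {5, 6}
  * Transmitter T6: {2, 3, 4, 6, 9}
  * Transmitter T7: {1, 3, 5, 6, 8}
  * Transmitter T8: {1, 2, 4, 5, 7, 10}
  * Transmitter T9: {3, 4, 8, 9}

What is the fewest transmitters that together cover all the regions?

3

Take {T1, T2, T9}. Their union is {1, 2, 3, 4, 5, 6, 7, 8, 9, 10, 11}, which is all 11 regions.
Only T2 contains 11, so T2 is forced; the remaining 8 regions need at least 2 more transmitters (each remaining transmitter adds at most 5) — so at least 3 transmitters are needed, and 3 is optimal.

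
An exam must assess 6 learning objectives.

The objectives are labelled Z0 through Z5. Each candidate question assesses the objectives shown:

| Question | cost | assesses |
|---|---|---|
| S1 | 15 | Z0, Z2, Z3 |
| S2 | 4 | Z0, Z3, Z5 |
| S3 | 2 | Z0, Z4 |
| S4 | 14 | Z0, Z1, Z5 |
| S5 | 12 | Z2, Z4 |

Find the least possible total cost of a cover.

30

S2, S4, S5 together cover every objective (S2 ∪ S4 ∪ S5 = {Z0, Z1, Z2, Z3, Z4, Z5}); total cost 4 + 14 + 12 = 30.
The greedy pick S3, S2, S5, S4 costs 32; no covering selection beats 30.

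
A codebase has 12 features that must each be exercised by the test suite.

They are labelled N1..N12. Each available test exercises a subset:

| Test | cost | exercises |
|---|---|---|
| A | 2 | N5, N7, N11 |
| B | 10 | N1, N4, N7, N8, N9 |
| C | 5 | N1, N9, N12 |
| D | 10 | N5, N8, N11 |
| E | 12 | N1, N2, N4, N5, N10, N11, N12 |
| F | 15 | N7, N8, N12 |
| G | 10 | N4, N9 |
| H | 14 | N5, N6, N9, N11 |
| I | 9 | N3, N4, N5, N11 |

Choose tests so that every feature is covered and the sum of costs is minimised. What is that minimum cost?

45

B, E, H, I together cover every feature (B ∪ E ∪ H ∪ I = {N1, N2, N3, N4, N5, N6, N7, N8, N9, N10, N11, N12}); total cost 10 + 12 + 14 + 9 = 45.
The greedy pick A, C, E, I, B, H costs 52; no covering selection beats 45.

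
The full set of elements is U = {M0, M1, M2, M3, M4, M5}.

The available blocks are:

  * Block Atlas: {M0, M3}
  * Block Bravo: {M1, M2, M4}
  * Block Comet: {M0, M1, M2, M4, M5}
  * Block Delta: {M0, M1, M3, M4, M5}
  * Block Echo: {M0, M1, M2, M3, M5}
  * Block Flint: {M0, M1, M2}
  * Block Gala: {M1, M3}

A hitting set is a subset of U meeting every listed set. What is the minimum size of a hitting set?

2

The 2 elements {M0, M1} hit every block.
The blocks Atlas, Bravo are pairwise disjoint, so any hitting set needs a separate element for each — at least 2. Hence 2 is optimal.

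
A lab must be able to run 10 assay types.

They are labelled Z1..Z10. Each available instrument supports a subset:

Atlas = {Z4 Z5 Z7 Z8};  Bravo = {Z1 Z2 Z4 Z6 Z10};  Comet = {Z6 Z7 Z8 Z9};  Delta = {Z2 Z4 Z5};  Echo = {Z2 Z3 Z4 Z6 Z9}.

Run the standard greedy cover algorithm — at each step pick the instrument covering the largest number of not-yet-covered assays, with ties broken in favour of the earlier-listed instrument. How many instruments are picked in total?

Greedy: pick Bravo (covers 5 new) → pick Atlas (covers 3 new) → pick Echo (covers 2 new). Total picks: 3.

3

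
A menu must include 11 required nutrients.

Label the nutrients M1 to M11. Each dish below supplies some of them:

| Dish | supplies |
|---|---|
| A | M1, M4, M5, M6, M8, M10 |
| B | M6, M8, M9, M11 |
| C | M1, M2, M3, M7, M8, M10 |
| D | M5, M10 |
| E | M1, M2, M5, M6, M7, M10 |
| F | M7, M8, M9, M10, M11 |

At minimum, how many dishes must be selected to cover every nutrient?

3

Take {A, B, C}. Their union is {M1, M2, M3, M4, M5, M6, M7, M8, M9, M10, M11}, which is all 11 nutrients.
Only C contains M3, so C is forced; the remaining 5 nutrients need at least 2 more dishes (each remaining dish adds at most 3) — so at least 3 dishes are needed, and 3 is optimal.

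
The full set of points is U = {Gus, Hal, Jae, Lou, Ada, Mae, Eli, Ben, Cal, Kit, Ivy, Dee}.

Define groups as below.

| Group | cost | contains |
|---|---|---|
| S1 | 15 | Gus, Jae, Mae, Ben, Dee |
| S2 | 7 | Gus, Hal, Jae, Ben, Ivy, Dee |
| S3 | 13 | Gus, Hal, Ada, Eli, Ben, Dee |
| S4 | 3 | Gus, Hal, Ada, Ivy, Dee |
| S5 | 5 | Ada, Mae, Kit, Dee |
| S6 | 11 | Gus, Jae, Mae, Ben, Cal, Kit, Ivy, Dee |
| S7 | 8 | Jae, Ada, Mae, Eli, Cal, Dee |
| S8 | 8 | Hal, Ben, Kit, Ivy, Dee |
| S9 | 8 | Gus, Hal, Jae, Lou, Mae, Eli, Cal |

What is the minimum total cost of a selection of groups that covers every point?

19

S4, S8, S9 together cover every point (S4 ∪ S8 ∪ S9 = {Gus, Hal, Jae, Lou, Ada, Mae, Eli, Ben, Cal, Kit, Ivy, Dee}); total cost 3 + 8 + 8 = 19.
No covering selection has total cost below 19.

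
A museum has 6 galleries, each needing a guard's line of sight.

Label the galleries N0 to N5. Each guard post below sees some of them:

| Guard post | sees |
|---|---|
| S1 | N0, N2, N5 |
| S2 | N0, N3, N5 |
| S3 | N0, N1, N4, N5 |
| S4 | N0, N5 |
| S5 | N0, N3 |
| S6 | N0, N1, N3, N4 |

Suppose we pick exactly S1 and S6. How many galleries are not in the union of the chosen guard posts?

Union of S1, S6 = {N0, N1, N2, N3, N4, N5} — that's every gallery, so 0 are uncovered.

0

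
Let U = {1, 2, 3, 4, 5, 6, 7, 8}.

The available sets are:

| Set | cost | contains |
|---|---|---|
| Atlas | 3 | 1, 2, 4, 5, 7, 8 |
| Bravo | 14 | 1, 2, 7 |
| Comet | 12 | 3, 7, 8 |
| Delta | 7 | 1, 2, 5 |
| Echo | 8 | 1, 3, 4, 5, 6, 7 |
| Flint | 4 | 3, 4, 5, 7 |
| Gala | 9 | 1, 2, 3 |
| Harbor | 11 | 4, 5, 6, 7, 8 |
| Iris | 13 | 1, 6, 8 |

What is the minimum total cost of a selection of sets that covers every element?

11

Atlas, Echo together cover every element (Atlas ∪ Echo = {1, 2, 3, 4, 5, 6, 7, 8}); total cost 3 + 8 = 11.
No covering selection has total cost below 11.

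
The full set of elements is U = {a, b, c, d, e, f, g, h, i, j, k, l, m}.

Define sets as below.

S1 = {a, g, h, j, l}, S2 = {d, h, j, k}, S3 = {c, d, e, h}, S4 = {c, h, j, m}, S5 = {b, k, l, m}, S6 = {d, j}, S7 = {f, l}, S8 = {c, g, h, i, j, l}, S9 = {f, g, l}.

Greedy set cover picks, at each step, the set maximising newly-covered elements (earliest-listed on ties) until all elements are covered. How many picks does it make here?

5

Greedy: pick S8 (covers 6 new) → pick S5 (covers 3 new) → pick S3 (covers 2 new) → pick S1 (covers 1 new) → pick S7 (covers 1 new). Total picks: 5.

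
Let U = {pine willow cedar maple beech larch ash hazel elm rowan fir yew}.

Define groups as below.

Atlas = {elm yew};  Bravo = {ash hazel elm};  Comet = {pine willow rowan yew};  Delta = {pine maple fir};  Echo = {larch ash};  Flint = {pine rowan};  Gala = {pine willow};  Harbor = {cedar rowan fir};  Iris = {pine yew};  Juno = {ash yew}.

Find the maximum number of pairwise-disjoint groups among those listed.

Atlas, Echo, Gala, Harbor are pairwise disjoint (Atlas={elm,yew}; Echo={larch,ash}; Gala={pine,willow}; Harbor={cedar,rowan,fir}).
Every remaining group overlaps one of these, and no 5 of the listed groups are pairwise disjoint, so 4 is the maximum.

4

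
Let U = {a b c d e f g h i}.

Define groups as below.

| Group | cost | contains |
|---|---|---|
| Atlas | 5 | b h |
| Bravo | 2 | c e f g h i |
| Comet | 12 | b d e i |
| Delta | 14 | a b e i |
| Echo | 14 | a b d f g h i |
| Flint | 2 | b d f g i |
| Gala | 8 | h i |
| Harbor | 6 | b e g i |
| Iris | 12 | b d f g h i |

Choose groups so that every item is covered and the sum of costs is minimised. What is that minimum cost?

16

Bravo, Echo together cover every item (Bravo ∪ Echo = {a, b, c, d, e, f, g, h, i}); total cost 2 + 14 = 16.
The greedy pick Bravo, Flint, Delta costs 18; no covering selection beats 16.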